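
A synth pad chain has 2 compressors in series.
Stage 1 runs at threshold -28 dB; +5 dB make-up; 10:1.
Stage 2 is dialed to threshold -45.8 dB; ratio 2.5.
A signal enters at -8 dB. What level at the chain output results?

Stage 1: 20 dB above -28 dB, reduced 10:1 to 2 dB above → -26 dB; +5 dB make-up → -21 dB.
Stage 2: overshoot 24.8 dB → 24.8/2.5 = 9.92 dB → -35.88 dB.

-35.88 dB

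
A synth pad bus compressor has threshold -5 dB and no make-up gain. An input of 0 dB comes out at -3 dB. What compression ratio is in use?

Input overshoot = 0 − (-5) = 5 dB; output overshoot = -3 − (-5) = 2 dB.
Ratio = 5 / 2 = 2.5.

2.5:1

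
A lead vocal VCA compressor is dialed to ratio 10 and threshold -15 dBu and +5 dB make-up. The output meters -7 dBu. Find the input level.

15 dBu

Before make-up, the level was -7 − 5 = -12 dBu.
The compressed level sits -12 − (-15) = 3 dB over threshold.
Before 10:1 compression the overshoot was 3 × 10 = 30 dB, so input = -15 + 30 = 15 dBu.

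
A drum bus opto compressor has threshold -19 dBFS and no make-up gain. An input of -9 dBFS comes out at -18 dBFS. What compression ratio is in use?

10:1

Input overshoot = -9 − (-19) = 10 dB; output overshoot = -18 − (-19) = 1 dB.
Ratio = 10 / 1 = 10.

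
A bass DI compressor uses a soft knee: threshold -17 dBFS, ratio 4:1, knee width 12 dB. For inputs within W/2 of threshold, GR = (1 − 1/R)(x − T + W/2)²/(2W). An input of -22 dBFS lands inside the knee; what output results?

-22.03125 dBFS

x − T + W/2 = -22 − (-17) + 6 = 1.
GR = (1 − 1/4) × 1² / 24 = 0.75 × 1 / 24 = 0.03125 dB.
Output = -22 − 0.03125 = -22.03125 dBFS.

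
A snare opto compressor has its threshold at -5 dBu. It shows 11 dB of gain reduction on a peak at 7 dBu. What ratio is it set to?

Input overshoot = 7 − (-5) = 12 dB.
Output overshoot = 12 − 11 = 1 dB.
Ratio = input overshoot / output overshoot = 12 / 1 = 12.

12:1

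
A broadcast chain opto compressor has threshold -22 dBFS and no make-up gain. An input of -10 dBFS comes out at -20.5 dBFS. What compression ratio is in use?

Input overshoot = -10 − (-22) = 12 dB; output overshoot = -20.5 − (-22) = 1.5 dB.
Ratio = 12 / 1.5 = 8.

8:1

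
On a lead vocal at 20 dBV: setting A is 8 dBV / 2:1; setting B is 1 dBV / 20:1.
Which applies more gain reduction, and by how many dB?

B, by 12.05 dB

A: overshoot 12 dB → output overshoot 6 dB → GR 6 dB.
B: overshoot 19 dB → output overshoot 0.95 dB → GR 18.05 dB.
B reduces 12.05 dB more.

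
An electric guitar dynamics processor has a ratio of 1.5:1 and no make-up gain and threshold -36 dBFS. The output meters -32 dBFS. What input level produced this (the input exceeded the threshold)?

That's 4 dB above the -36 dBFS threshold.
Undo the ratio: input overshoot = 4 × 1.5 = 6 dB, giving input = -30 dBFS.

-30 dBFS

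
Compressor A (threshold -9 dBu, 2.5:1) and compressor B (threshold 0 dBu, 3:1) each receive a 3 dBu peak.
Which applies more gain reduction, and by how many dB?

A: GR = 12 − 12/2.5 = 7.2 dB.
B: GR = 3 − 3/3 = 2 dB.
A reduces 5.2 dB more.

A, by 5.2 dB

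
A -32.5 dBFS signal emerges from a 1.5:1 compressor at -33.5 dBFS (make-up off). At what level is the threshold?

-35.5 dBFS

Input is 3 dB above T (since output overshoot × R = input overshoot: (-33.5 − T)·1.5 = -32.5 − T gives T = -35.5 dBFS).
Check: -35.5 + (-32.5 − (-35.5))/1.5 = -35.5 + 2 = -33.5 dBFS. ✓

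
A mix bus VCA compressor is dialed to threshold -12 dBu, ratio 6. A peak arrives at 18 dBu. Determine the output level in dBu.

The input is 30 dB above the -12 dBu threshold.
The 30 dB excess becomes 5 dB after 6:1 reduction.
So the level is -12 + 5 = -7 dBu.

-7 dBu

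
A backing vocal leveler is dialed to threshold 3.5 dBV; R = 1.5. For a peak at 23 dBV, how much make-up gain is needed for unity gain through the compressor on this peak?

The peak compresses to 3.5 + 19.5/1.5 = 16.5 dBV.
To reach 23 dBV requires 23 − 16.5 = 6.5 dB of make-up.

6.5 dB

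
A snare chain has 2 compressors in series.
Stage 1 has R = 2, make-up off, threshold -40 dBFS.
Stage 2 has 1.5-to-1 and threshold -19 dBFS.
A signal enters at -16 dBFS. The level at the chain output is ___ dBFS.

Stage 1: -16 dBFS is 24 dB over -40 dBFS; at 2:1 that becomes 12 dB over, giving -28 dBFS.
Stage 2: below threshold (-28 ≤ -19); passes unchanged; output -28 dBFS.

-28 dBFS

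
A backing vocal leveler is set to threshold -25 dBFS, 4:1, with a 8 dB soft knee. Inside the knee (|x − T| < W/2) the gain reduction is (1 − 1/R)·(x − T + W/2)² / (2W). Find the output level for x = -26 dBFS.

-26.421875 dBFS

x − T + W/2 = -26 − (-25) + 4 = 3.
GR = (1 − 1/4) × 3² / 16 = 0.75 × 9 / 16 = 0.421875 dB.
Output = -26 − 0.421875 = -26.421875 dBFS.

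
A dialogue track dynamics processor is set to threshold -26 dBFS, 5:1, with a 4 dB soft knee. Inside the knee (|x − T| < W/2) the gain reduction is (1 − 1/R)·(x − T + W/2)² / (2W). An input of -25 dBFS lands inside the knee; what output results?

-25.9 dBFS

x − T + W/2 = -25 − (-26) + 2 = 3.
GR = (1 − 1/5) × 3² / 8 = 0.8 × 9 / 8 = 0.9 dB.
Output = -25 − 0.9 = -25.9 dBFS.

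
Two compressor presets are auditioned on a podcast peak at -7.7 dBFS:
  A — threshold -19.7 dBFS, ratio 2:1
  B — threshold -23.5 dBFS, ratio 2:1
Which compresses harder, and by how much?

A: 12 dB over, compressed to 6 dB over, so 6 dB of GR.
B: 15.8 dB over, compressed to 7.9 dB over, so 7.9 dB of GR.
B reduces 1.9 dB more.

B, by 1.9 dB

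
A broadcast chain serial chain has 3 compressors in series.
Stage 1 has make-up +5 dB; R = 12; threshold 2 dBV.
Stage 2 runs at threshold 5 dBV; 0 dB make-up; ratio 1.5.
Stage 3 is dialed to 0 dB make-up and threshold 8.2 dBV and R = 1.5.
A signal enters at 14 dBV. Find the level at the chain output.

7 dBV

Stage 1: 14 dBV is 12 dB over 2 dBV; at 12:1 that becomes 1 dB over, giving 3 dBV; +5 dB make-up → 8 dBV.
Stage 2: 3 dB above 5 dBV, reduced 1.5:1 to 2 dB above → 7 dBV.
Stage 3: 7 dBV ≤ 8.2 dBV, so stage 3 doesn't engage; output 7 dBV.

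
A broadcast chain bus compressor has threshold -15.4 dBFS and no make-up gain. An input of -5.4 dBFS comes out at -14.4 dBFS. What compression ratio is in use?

Input overshoot = -5.4 − (-15.4) = 10 dB; output overshoot = -14.4 − (-15.4) = 1 dB.
Ratio = 10 / 1 = 10.

10:1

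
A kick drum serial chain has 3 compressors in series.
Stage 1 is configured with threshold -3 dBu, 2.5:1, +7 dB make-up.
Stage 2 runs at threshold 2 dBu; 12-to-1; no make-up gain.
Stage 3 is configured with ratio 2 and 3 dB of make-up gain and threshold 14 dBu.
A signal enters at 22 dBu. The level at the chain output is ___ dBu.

6 dBu

Stage 1: 22 dBu is 25 dB over -3 dBu; at 2.5:1 that becomes 10 dB over, giving 7 dBu; +7 dB make-up → 14 dBu.
Stage 2: overshoot 12 dB → 12/12 = 1 dB → 3 dBu.
Stage 3: below threshold (3 ≤ 14); passes unchanged; make-up brings it to 6 dBu.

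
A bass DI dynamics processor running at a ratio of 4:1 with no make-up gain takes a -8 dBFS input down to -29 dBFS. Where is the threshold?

Input is 28 dB above T (since output overshoot × R = input overshoot: (-29 − T)·4 = -8 − T gives T = -36 dBFS).
Check: -36 + (-8 − (-36))/4 = -36 + 7 = -29 dBFS. ✓

-36 dBFS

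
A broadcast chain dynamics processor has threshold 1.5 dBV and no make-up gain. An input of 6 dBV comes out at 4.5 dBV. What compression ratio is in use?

1.5:1

Input overshoot = 6 − 1.5 = 4.5 dB; output overshoot = 4.5 − 1.5 = 3 dB.
Ratio = 4.5 / 3 = 1.5.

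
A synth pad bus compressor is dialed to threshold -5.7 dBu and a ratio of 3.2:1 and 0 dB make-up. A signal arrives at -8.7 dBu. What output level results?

-8.7 dBu

-8.7 dBu is 3 dB below the -5.7 dBu threshold, so no gain reduction is applied.
Output = input = -8.7 dBu.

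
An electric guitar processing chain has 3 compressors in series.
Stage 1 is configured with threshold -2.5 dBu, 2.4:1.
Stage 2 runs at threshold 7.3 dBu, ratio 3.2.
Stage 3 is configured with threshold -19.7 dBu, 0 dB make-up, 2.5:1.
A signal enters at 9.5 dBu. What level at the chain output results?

Stage 1: 9.5 dBu is 12 dB over -2.5 dBu; at 2.4:1 that becomes 5 dB over, giving 2.5 dBu.
Stage 2: below threshold (2.5 ≤ 7.3); passes unchanged; output 2.5 dBu.
Stage 3: overshoot 22.2 dB → 22.2/2.5 = 8.88 dB → -10.82 dBu.

-10.82 dBu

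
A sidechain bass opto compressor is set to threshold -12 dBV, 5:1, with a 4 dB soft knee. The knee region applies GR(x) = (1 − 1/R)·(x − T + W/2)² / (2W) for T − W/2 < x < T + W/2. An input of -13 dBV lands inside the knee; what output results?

x − T + W/2 = -13 − (-12) + 2 = 1.
GR = (1 − 1/5) × 1² / 8 = 0.8 × 1 / 8 = 0.1 dB.
Output = -13 − 0.1 = -13.1 dBV.

-13.1 dBV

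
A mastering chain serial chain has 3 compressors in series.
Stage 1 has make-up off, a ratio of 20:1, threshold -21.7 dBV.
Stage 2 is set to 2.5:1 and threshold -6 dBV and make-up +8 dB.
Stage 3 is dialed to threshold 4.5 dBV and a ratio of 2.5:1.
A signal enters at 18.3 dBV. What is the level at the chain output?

-11.7 dBV

Stage 1: 40 dB above -21.7 dBV, reduced 20:1 to 2 dB above → -19.7 dBV.
Stage 2: -19.7 dBV ≤ -6 dBV, so stage 2 doesn't engage; make-up brings it to -11.7 dBV.
Stage 3: below threshold (-11.7 ≤ 4.5); passes unchanged; output -11.7 dBV.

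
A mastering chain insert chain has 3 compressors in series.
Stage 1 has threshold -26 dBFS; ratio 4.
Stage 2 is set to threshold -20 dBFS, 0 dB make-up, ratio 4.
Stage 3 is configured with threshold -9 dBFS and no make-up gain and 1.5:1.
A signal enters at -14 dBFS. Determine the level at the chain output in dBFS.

-23 dBFS

Stage 1: overshoot 12 dB → 12/4 = 3 dB → -23 dBFS.
Stage 2: -23 dBFS ≤ -20 dBFS, so stage 2 doesn't engage; output -23 dBFS.
Stage 3: -23 dBFS is at or below the -9 dBFS threshold — no compression; output -23 dBFS.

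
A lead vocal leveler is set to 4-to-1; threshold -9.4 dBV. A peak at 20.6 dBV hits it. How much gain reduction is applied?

22.5 dB

Overshoot = 20.6 − (-9.4) = 30 dB.
After 4:1 compression the overshoot becomes 30/4 = 7.5 dB.
So the signal is attenuated by 30 − 7.5 = 22.5 dB.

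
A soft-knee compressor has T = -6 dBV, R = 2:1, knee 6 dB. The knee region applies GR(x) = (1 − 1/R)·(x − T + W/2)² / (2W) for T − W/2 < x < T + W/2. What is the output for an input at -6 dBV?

x − T + W/2 = -6 − (-6) + 3 = 3.
GR = (1 − 1/2) × 3² / 12 = 0.5 × 9 / 12 = 0.375 dB.
Output = -6 − 0.375 = -6.375 dBV.

-6.375 dBV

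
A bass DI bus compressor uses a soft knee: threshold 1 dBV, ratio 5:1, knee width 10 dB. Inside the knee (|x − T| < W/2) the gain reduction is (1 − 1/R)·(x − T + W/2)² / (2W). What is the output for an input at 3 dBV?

x − T + W/2 = 3 − 1 + 5 = 7.
GR = (1 − 1/5) × 7² / 20 = 0.8 × 49 / 20 = 1.96 dB.
Output = 3 − 1.96 = 1.04 dBV.

1.04 dBV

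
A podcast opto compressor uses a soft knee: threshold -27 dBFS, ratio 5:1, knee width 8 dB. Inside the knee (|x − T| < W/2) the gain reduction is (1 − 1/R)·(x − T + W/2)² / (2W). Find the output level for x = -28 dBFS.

x − T + W/2 = -28 − (-27) + 4 = 3.
GR = (1 − 1/5) × 3² / 16 = 0.8 × 9 / 16 = 0.45 dB.
Output = -28 − 0.45 = -28.45 dBFS.

-28.45 dBFS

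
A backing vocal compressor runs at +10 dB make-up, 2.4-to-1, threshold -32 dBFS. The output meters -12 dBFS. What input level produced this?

-8 dBFS

Before make-up, the level was -12 − 10 = -22 dBFS.
Post-compression overshoot = -22 − (-32) = 10 dB.
Before 2.4:1 compression the overshoot was 10 × 2.4 = 24 dB, so input = -32 + 24 = -8 dBFS.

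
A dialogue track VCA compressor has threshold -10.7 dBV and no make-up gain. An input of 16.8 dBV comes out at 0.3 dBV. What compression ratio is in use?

Input overshoot = 16.8 − (-10.7) = 27.5 dB; output overshoot = 0.3 − (-10.7) = 11 dB.
Ratio = 27.5 / 11 = 2.5.

2.5:1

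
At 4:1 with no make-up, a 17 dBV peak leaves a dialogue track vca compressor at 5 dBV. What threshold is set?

1 dBV

Input is 16 dB above T (since output overshoot × R = input overshoot: (5 − T)·4 = 17 − T gives T = 1 dBV).
Check: 1 + (17 − 1)/4 = 1 + 4 = 5 dBV. ✓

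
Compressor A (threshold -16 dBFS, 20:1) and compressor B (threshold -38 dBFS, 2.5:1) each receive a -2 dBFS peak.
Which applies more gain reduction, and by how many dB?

A: 14 dB over, compressed to 0.7 dB over, so 13.3 dB of GR.
B: 36 dB over, compressed to 14.4 dB over, so 21.6 dB of GR.
B reduces 8.3 dB more.

B, by 8.3 dB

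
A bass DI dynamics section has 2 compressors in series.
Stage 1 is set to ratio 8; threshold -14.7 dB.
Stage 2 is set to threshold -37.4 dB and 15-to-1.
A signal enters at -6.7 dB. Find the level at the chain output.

Stage 1: 8 dB above -14.7 dB, reduced 8:1 to 1 dB above → -13.7 dB.
Stage 2: overshoot 23.7 dB → 23.7/15 = 1.58 dB → -35.82 dB.

-35.82 dB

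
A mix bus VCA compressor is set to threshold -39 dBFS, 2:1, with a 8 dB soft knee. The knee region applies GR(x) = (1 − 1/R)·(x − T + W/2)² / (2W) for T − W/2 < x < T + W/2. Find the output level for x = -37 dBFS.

-38.125 dBFS

x − T + W/2 = -37 − (-39) + 4 = 6.
GR = (1 − 1/2) × 6² / 16 = 0.5 × 36 / 16 = 1.125 dB.
Output = -37 − 1.125 = -38.125 dBFS.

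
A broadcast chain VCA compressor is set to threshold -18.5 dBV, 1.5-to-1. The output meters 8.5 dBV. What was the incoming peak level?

Post-compression overshoot = 8.5 − (-18.5) = 27 dB.
Before 1.5:1 compression the overshoot was 27 × 1.5 = 40.5 dB, so input = -18.5 + 40.5 = 22 dBV.

22 dBV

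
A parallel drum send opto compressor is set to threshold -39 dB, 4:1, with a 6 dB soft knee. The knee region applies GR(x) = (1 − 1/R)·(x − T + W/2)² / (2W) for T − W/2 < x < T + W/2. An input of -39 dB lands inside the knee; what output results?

-39.5625 dB

x − T + W/2 = -39 − (-39) + 3 = 3.
GR = (1 − 1/4) × 3² / 12 = 0.75 × 9 / 12 = 0.5625 dB.
Output = -39 − 0.5625 = -39.5625 dB.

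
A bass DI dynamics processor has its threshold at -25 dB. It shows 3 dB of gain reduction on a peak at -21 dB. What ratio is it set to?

4:1

Input overshoot = -21 − (-25) = 4 dB.
Output overshoot = 4 − 3 = 1 dB.
Ratio = input overshoot / output overshoot = 4 / 1 = 4.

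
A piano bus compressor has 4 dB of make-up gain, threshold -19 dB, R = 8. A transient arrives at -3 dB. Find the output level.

-13 dB

-3 dB sits 16 dB over threshold.
At 8:1 the overshoot is divided by 8, leaving 2 dB above threshold.
That puts the output at -17 dB; make-up adds 4 dB, giving -13 dB.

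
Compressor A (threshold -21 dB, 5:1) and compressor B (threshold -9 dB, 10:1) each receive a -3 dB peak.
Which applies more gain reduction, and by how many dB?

A: overshoot 18 dB → output overshoot 3.6 dB → GR 14.4 dB.
B: overshoot 6 dB → output overshoot 0.6 dB → GR 5.4 dB.
Difference: 9 dB in favour of A.

A, by 9 dB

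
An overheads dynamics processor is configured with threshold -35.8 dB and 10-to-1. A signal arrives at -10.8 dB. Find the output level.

Overshoot: -10.8 − (-35.8) = 25 dB.
At 10:1 the overshoot is divided by 10, leaving 2.5 dB above threshold.
So the level is -35.8 + 2.5 = -33.3 dB.

-33.3 dB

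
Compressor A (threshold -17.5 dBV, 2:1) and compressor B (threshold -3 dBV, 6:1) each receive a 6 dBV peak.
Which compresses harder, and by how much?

A, by 4.25 dB

A: GR = 23.5 − 23.5/2 = 11.75 dB.
B: GR = 9 − 9/6 = 7.5 dB.
Difference: 4.25 dB in favour of A.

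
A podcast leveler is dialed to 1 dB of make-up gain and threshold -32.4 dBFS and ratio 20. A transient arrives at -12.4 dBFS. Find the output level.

-12.4 dBFS sits 20 dB over threshold.
At 20:1 the overshoot is divided by 20, leaving 1 dB above threshold.
Output = -32.4 + 1 = -31.4 dBFS; make-up adds 1 dB, giving -30.4 dBFS.

-30.4 dBFS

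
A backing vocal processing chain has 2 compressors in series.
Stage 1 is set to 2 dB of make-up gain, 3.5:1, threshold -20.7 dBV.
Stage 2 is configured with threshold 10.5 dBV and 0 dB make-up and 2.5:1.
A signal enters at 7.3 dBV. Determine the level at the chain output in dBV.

-10.7 dBV

Stage 1: 7.3 dBV is 28 dB over -20.7 dBV; at 3.5:1 that becomes 8 dB over, giving -12.7 dBV; +2 dB make-up → -10.7 dBV.
Stage 2: -10.7 dBV is at or below the 10.5 dBV threshold — no compression; output -10.7 dBV.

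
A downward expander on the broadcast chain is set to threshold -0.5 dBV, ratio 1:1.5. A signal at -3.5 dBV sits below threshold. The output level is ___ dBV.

The input is 3 dB below the -0.5 dBV threshold.
A 1:1.5 expander multiplies undershoot by 1.5: 3 × 1.5 = 4.5 dB below threshold.
Output = -0.5 − 4.5 = -5 dBV.

-5 dBV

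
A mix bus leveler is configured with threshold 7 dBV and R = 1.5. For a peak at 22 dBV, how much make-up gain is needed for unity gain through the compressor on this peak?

5 dB

The peak compresses to 7 + 15/1.5 = 17 dBV.
To reach 22 dBV requires 22 − 17 = 5 dB of make-up.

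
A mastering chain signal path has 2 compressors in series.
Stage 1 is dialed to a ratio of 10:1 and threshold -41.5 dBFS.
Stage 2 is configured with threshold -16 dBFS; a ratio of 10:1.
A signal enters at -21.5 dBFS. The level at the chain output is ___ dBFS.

-39.5 dBFS

Stage 1: 20 dB above -41.5 dBFS, reduced 10:1 to 2 dB above → -39.5 dBFS.
Stage 2: -39.5 dBFS ≤ -16 dBFS, so stage 2 doesn't engage; output -39.5 dBFS.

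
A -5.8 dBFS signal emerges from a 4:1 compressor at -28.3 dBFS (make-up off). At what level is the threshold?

Gain reduction = -5.8 − (-28.3) = 22.5 dB; output overshoot = GR / (R − 1) = 22.5 / 3 = 7.5 dB.
Threshold = output − output overshoot = -28.3 − 7.5 = -35.8 dBFS.

-35.8 dBFS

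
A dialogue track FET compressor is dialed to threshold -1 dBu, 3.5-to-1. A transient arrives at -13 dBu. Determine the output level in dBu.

-13 dBu is 12 dB below the -1 dBu threshold, so no gain reduction is applied.
Output = input = -13 dBu.

-13 dBu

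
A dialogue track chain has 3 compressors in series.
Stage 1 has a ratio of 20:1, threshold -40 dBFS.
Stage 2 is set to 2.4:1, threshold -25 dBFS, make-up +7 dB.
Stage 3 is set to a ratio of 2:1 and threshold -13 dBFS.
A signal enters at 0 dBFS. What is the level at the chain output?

Stage 1: 0 dBFS is 40 dB over -40 dBFS; at 20:1 that becomes 2 dB over, giving -38 dBFS.
Stage 2: below threshold (-38 ≤ -25); passes unchanged; make-up brings it to -31 dBFS.
Stage 3: -31 dBFS is at or below the -13 dBFS threshold — no compression; output -31 dBFS.

-31 dBFS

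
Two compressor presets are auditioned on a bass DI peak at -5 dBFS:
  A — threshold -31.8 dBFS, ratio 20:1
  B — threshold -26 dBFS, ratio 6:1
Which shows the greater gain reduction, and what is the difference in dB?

A: GR = 26.8 − 26.8/20 = 25.46 dB.
B: GR = 21 − 21/6 = 17.5 dB.
A reduces 7.96 dB more.

A, by 7.96 dB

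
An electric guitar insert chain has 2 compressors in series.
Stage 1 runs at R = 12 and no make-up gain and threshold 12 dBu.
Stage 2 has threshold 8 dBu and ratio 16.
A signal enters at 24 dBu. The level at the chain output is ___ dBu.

8.3125 dBu

Stage 1: 12 dB above 12 dBu, reduced 12:1 to 1 dB above → 13 dBu.
Stage 2: overshoot 5 dB → 5/16 = 0.3125 dB → 8.3125 dBu.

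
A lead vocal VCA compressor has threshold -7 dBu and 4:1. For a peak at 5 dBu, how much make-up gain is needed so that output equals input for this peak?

Without make-up, output = threshold + overshoot/4 = -7 + 3 = -4 dBu.
Gap to target: 9 dB.

9 dB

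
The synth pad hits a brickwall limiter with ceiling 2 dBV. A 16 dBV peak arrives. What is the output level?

At ∞:1, everything above 2 dBV is held at the ceiling.

2 dBV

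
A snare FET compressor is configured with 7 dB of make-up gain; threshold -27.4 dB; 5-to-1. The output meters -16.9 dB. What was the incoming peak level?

Stripping the +7 dB make-up gives -23.9 dB at the gain stage.
That's 3.5 dB above the -27.4 dB threshold.
Before 5:1 compression the overshoot was 3.5 × 5 = 17.5 dB, so input = -27.4 + 17.5 = -9.9 dB.

-9.9 dB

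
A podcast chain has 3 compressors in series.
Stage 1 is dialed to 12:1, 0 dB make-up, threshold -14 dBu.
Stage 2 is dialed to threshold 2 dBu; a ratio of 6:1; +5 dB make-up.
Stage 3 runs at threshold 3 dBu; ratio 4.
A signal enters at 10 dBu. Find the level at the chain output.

Stage 1: 10 dBu is 24 dB over -14 dBu; at 12:1 that becomes 2 dB over, giving -12 dBu.
Stage 2: below threshold (-12 ≤ 2); passes unchanged; make-up brings it to -7 dBu.
Stage 3: -7 dBu ≤ 3 dBu, so stage 3 doesn't engage; output -7 dBu.

-7 dBu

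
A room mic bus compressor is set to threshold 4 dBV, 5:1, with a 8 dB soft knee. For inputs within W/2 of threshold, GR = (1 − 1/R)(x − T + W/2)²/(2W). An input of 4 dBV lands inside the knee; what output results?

3.2 dBV

x − T + W/2 = 4 − 4 + 4 = 4.
GR = (1 − 1/5) × 4² / 16 = 0.8 × 16 / 16 = 0.8 dB.
Output = 4 − 0.8 = 3.2 dBV.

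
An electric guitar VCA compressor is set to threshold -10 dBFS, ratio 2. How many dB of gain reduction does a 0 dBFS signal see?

5 dB

0 dBFS exceeds the threshold by 10 dB.
A 2:1 ratio leaves 5 dB of that excess.
So the signal is attenuated by 10 − 5 = 5 dB.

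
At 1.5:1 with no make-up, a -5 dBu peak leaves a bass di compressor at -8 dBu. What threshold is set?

-14 dBu

Let T be the threshold. Output overshoot = (input overshoot)/R, so -8 − T = (-5 − T)/1.5.
1.5·(-8 − T) = -5 − T → 0.5·T = -12 − (-5) = -7.
T = -7/0.5 = -14 dBu.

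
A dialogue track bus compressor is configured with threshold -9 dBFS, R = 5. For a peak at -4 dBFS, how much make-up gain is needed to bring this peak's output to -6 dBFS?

Overshoot 5 dB → 5/5 = 1 dB after compression, so the compressed level is -9 + 1 = -8 dBFS.
Make-up = target − compressed = -6 − (-8) = 2 dB.

2 dB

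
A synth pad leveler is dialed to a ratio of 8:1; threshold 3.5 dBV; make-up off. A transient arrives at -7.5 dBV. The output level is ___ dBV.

-7.5 dBV

-7.5 dBV is 11 dB below the 3.5 dBV threshold, so no gain reduction is applied.
Output = input = -7.5 dBV.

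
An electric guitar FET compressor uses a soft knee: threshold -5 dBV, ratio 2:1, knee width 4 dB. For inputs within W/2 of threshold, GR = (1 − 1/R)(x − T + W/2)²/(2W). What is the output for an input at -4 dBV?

-4.5625 dBV

x − T + W/2 = -4 − (-5) + 2 = 3.
GR = (1 − 1/2) × 3² / 8 = 0.5 × 9 / 8 = 0.5625 dB.
Output = -4 − 0.5625 = -4.5625 dBV.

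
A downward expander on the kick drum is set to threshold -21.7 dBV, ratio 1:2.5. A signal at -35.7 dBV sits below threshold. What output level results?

-56.7 dBV

Undershoot = (-21.7) − (-35.7) = 14 dB.
At 1:2.5, that expands to 35 dB under threshold.
Output = -21.7 − 35 = -56.7 dBV.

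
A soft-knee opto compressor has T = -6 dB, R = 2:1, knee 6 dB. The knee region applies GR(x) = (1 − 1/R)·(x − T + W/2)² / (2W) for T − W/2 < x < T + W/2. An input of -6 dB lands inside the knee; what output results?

x − T + W/2 = -6 − (-6) + 3 = 3.
GR = (1 − 1/2) × 3² / 12 = 0.5 × 9 / 12 = 0.375 dB.
Output = -6 − 0.375 = -6.375 dB.

-6.375 dB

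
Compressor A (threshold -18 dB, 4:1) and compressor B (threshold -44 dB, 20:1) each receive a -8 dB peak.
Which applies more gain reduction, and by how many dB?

A: overshoot 10 dB → output overshoot 2.5 dB → GR 7.5 dB.
B: overshoot 36 dB → output overshoot 1.8 dB → GR 34.2 dB.
B reduces 26.7 dB more.

B, by 26.7 dB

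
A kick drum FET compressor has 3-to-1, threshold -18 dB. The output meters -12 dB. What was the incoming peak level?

The compressed level sits -12 − (-18) = 6 dB over threshold.
Undo the ratio: input overshoot = 6 × 3 = 18 dB, giving input = 0 dB.

0 dB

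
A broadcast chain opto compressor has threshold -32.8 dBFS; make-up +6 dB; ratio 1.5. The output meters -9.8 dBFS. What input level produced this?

-7.3 dBFS

Remove make-up: -9.8 − 6 = -15.8 dBFS.
The compressed level sits -15.8 − (-32.8) = 17 dB over threshold.
Before 1.5:1 compression the overshoot was 17 × 1.5 = 25.5 dB, so input = -32.8 + 25.5 = -7.3 dBFS.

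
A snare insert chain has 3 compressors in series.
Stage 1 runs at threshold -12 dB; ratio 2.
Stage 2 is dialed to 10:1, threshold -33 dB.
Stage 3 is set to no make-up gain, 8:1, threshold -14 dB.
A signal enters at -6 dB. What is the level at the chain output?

Stage 1: 6 dB above -12 dB, reduced 2:1 to 3 dB above → -9 dB.
Stage 2: 24 dB above -33 dB, reduced 10:1 to 2.4 dB above → -30.6 dB.
Stage 3: below threshold (-30.6 ≤ -14); passes unchanged; output -30.6 dB.

-30.6 dB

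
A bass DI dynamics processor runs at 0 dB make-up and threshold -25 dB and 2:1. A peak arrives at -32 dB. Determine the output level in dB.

-32 dB is 7 dB below the -25 dB threshold, so no gain reduction is applied.
Output = input = -32 dB.

-32 dB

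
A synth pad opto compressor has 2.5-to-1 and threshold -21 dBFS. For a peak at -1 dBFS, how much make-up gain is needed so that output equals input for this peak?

Without make-up, output = threshold + overshoot/2.5 = -21 + 8 = -13 dBFS.
Gap to target: 12 dB.

12 dB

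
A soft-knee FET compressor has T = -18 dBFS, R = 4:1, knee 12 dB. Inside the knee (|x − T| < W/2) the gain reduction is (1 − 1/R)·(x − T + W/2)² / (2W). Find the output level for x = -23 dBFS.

-23.03125 dBFS

x − T + W/2 = -23 − (-18) + 6 = 1.
GR = (1 − 1/4) × 1² / 24 = 0.75 × 1 / 24 = 0.03125 dB.
Output = -23 − 0.03125 = -23.03125 dBFS.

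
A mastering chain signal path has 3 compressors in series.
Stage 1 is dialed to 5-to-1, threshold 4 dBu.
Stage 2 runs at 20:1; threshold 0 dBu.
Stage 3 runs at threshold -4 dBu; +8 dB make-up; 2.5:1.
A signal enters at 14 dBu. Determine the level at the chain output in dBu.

5.72 dBu

Stage 1: 10 dB above 4 dBu, reduced 5:1 to 2 dB above → 6 dBu.
Stage 2: 6 dB above 0 dBu, reduced 20:1 to 0.3 dB above → 0.3 dBu.
Stage 3: overshoot 4.3 dB → 4.3/2.5 = 1.72 dB → -2.28 dBu; +8 dB make-up → 5.72 dBu.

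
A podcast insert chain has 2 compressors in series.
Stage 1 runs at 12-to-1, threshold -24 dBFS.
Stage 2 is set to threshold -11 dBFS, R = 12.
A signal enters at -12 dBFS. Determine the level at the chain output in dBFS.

Stage 1: -12 dBFS is 12 dB over -24 dBFS; at 12:1 that becomes 1 dB over, giving -23 dBFS.
Stage 2: -23 dBFS is at or below the -11 dBFS threshold — no compression; output -23 dBFS.

-23 dBFS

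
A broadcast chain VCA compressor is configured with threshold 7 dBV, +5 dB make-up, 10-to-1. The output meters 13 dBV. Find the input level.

17 dBV

Before make-up, the level was 13 − 5 = 8 dBV.
Post-compression overshoot = 8 − 7 = 1 dB.
Before 10:1 compression the overshoot was 1 × 10 = 10 dB, so input = 7 + 10 = 17 dBV.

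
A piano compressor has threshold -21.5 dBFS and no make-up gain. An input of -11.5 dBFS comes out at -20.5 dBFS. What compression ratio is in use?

Input overshoot = -11.5 − (-21.5) = 10 dB; output overshoot = -20.5 − (-21.5) = 1 dB.
Ratio = 10 / 1 = 10.

10:1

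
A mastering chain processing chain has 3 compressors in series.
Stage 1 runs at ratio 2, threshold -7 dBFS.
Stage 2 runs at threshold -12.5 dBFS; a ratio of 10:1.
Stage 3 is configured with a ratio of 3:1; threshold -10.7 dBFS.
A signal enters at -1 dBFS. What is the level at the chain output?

-11.65 dBFS

Stage 1: 6 dB above -7 dBFS, reduced 2:1 to 3 dB above → -4 dBFS.
Stage 2: 8.5 dB above -12.5 dBFS, reduced 10:1 to 0.85 dB above → -11.65 dBFS.
Stage 3: below threshold (-11.65 ≤ -10.7); passes unchanged; output -11.65 dBFS.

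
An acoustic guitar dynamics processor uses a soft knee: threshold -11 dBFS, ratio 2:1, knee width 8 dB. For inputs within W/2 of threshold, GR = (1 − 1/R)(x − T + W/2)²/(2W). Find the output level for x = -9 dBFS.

-10.125 dBFS

x − T + W/2 = -9 − (-11) + 4 = 6.
GR = (1 − 1/2) × 6² / 16 = 0.5 × 36 / 16 = 1.125 dB.
Output = -9 − 1.125 = -10.125 dBFS.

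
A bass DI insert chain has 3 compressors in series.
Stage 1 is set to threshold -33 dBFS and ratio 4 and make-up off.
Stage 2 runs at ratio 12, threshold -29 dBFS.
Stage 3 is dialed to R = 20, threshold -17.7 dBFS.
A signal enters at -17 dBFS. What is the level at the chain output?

Stage 1: -17 dBFS is 16 dB over -33 dBFS; at 4:1 that becomes 4 dB over, giving -29 dBFS.
Stage 2: below threshold (-29 ≤ -29); passes unchanged; output -29 dBFS.
Stage 3: below threshold (-29 ≤ -17.7); passes unchanged; output -29 dBFS.

-29 dBFS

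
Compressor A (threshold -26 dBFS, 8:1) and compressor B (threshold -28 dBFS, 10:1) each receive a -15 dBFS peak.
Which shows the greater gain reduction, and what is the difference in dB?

B, by 2.075 dB

A: 11 dB over, compressed to 1.375 dB over, so 9.625 dB of GR.
B: 13 dB over, compressed to 1.3 dB over, so 11.7 dB of GR.
B applies 2.075 dB more gain reduction.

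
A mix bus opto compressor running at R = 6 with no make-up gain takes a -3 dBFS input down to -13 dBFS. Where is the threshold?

Gain reduction = -3 − (-13) = 10 dB; output overshoot = GR / (R − 1) = 10 / 5 = 2 dB.
Threshold = output − output overshoot = -13 − 2 = -15 dBFS.

-15 dBFS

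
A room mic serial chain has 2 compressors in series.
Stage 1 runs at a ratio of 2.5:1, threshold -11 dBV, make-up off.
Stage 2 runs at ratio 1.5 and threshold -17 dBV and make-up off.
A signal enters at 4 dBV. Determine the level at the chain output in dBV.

Stage 1: overshoot 15 dB → 15/2.5 = 6 dB → -5 dBV.
Stage 2: 12 dB above -17 dBV, reduced 1.5:1 to 8 dB above → -9 dBV.

-9 dBV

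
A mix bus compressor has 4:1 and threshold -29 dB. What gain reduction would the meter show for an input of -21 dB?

Overshoot = -21 − (-29) = 8 dB.
After 4:1 compression the overshoot becomes 8/4 = 2 dB.
So the signal is attenuated by 8 − 2 = 6 dB.

6 dB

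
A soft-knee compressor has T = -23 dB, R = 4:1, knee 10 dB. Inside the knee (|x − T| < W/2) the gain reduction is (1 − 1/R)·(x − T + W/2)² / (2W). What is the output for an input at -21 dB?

-22.8375 dB

x − T + W/2 = -21 − (-23) + 5 = 7.
GR = (1 − 1/4) × 7² / 20 = 0.75 × 49 / 20 = 1.8375 dB.
Output = -21 − 1.8375 = -22.8375 dB.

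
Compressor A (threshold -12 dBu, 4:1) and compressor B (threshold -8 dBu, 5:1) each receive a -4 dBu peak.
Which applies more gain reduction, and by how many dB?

A, by 2.8 dB

A: GR = 8 − 8/4 = 6 dB.
B: GR = 4 − 4/5 = 3.2 dB.
Difference: 2.8 dB in favour of A.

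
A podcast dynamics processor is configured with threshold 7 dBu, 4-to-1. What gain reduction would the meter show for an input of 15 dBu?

6 dB

15 dBu exceeds the threshold by 8 dB.
A 4:1 ratio leaves 2 dB of that excess.
Gain reduction = 8 − 2 = 6 dB.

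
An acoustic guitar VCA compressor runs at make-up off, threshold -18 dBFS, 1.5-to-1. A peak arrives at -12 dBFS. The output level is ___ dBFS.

-14 dBFS

The input is 6 dB above the -18 dBFS threshold.
The 6 dB excess becomes 4 dB after 1.5:1 reduction.
So the level is -18 + 4 = -14 dBFS.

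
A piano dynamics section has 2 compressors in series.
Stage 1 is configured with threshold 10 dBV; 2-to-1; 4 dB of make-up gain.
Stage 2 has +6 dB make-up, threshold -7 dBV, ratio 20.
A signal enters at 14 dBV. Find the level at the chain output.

0.15 dBV

Stage 1: 4 dB above 10 dBV, reduced 2:1 to 2 dB above → 12 dBV; +4 dB make-up → 16 dBV.
Stage 2: overshoot 23 dB → 23/20 = 1.15 dB → -5.85 dBV; +6 dB make-up → 0.15 dBV.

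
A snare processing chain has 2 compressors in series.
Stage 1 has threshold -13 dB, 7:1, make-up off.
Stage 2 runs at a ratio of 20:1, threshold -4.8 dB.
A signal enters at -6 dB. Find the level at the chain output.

Stage 1: -6 dB is 7 dB over -13 dB; at 7:1 that becomes 1 dB over, giving -12 dB.
Stage 2: -12 dB is at or below the -4.8 dB threshold — no compression; output -12 dB.

-12 dB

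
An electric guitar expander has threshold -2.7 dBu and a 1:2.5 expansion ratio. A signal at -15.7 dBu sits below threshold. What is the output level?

The input is 13 dB below the -2.7 dBu threshold.
A 1:2.5 expander multiplies undershoot by 2.5: 13 × 2.5 = 32.5 dB below threshold.
Output = -2.7 − 32.5 = -35.2 dBu.

-35.2 dBu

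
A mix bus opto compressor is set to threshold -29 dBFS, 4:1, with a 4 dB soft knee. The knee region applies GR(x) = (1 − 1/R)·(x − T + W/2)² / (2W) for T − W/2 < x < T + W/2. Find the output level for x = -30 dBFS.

x − T + W/2 = -30 − (-29) + 2 = 1.
GR = (1 − 1/4) × 1² / 8 = 0.75 × 1 / 8 = 0.09375 dB.
Output = -30 − 0.09375 = -30.09375 dBFS.

-30.09375 dBFS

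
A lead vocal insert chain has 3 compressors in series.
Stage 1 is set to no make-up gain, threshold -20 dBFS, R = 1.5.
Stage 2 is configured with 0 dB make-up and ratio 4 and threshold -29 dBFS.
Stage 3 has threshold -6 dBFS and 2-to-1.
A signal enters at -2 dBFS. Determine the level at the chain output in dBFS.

-23.75 dBFS

Stage 1: 18 dB above -20 dBFS, reduced 1.5:1 to 12 dB above → -8 dBFS.
Stage 2: -8 dBFS is 21 dB over -29 dBFS; at 4:1 that becomes 5.25 dB over, giving -23.75 dBFS.
Stage 3: below threshold (-23.75 ≤ -6); passes unchanged; output -23.75 dBFS.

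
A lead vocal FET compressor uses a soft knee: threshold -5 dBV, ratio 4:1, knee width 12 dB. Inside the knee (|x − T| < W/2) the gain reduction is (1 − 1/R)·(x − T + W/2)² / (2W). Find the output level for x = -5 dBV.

x − T + W/2 = -5 − (-5) + 6 = 6.
GR = (1 − 1/4) × 6² / 24 = 0.75 × 36 / 24 = 1.125 dB.
Output = -5 − 1.125 = -6.125 dBV.

-6.125 dBV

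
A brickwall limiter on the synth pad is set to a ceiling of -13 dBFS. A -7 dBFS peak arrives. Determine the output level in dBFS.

A brickwall limiter is an ∞:1 compressor: any input above the ceiling is clamped to -13 dBFS.

-13 dBFS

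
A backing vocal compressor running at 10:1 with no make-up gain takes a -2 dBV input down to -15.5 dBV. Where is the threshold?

Gain reduction = -2 − (-15.5) = 13.5 dB; output overshoot = GR / (R − 1) = 13.5 / 9 = 1.5 dB.
Threshold = output − output overshoot = -15.5 − 1.5 = -17 dBV.

-17 dBV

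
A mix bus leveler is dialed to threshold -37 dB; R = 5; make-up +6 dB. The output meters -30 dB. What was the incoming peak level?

Stripping the +6 dB make-up gives -36 dB at the gain stage.
Post-compression overshoot = -36 − (-37) = 1 dB.
Undo the ratio: input overshoot = 1 × 5 = 5 dB, giving input = -32 dB.

-32 dB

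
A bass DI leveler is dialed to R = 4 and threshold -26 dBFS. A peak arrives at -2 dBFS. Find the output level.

-2 dBFS sits 24 dB over threshold.
4:1 compression reduces that to 24/4 = 6 dB over.
That puts the output at -20 dBFS.

-20 dBFS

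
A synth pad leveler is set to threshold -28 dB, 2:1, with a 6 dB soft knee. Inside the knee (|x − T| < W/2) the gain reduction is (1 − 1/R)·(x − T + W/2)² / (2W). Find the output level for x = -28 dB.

-28.375 dB

x − T + W/2 = -28 − (-28) + 3 = 3.
GR = (1 − 1/2) × 3² / 12 = 0.5 × 9 / 12 = 0.375 dB.
Output = -28 − 0.375 = -28.375 dB.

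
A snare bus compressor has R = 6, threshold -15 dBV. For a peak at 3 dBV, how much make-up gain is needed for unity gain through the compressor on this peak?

The peak compresses to -15 + 18/6 = -12 dBV.
To reach 3 dBV requires 3 − (-12) = 15 dB of make-up.

15 dB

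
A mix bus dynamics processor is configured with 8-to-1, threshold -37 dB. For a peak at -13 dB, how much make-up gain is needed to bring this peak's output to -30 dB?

4 dB

Overshoot 24 dB → 24/8 = 3 dB after compression, so the compressed level is -37 + 3 = -34 dB.
Make-up = target − compressed = -30 − (-34) = 4 dB.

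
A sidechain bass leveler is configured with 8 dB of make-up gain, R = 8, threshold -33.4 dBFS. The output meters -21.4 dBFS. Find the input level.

-1.4 dBFS

Stripping the +8 dB make-up gives -29.4 dBFS at the gain stage.
The compressed level sits -29.4 − (-33.4) = 4 dB over threshold.
Input overshoot = R × output overshoot = 32 dB → input = -33.4 + 32 = -1.4 dBFS.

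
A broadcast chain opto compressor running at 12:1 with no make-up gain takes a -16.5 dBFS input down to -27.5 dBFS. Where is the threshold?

Gain reduction = -16.5 − (-27.5) = 11 dB; output overshoot = GR / (R − 1) = 11 / 11 = 1 dB.
Threshold = output − output overshoot = -27.5 − 1 = -28.5 dBFS.

-28.5 dBFS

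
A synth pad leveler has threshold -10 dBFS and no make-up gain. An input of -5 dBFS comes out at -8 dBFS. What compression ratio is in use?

Input overshoot = -5 − (-10) = 5 dB; output overshoot = -8 − (-10) = 2 dB.
Ratio = 5 / 2 = 2.5.

2.5:1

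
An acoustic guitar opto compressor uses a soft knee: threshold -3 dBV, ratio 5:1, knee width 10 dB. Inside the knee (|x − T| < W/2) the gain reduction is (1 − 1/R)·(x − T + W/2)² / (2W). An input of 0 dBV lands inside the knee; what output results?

-2.56 dBV

x − T + W/2 = 0 − (-3) + 5 = 8.
GR = (1 − 1/5) × 8² / 20 = 0.8 × 64 / 20 = 2.56 dB.
Output = 0 − 2.56 = -2.56 dBV.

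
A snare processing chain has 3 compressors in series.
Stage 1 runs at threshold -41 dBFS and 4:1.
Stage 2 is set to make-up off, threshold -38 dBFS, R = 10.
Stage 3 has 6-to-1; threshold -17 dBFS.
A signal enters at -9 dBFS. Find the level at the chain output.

Stage 1: 32 dB above -41 dBFS, reduced 4:1 to 8 dB above → -33 dBFS.
Stage 2: overshoot 5 dB → 5/10 = 0.5 dB → -37.5 dBFS.
Stage 3: -37.5 dBFS ≤ -17 dBFS, so stage 3 doesn't engage; output -37.5 dBFS.

-37.5 dBFS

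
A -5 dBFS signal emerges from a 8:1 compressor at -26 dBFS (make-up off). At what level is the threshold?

Let T be the threshold. Output overshoot = (input overshoot)/R, so -26 − T = (-5 − T)/8.
8·(-26 − T) = -5 − T → 7·T = -208 − (-5) = -203.
T = -203/7 = -29 dBFS.

-29 dBFS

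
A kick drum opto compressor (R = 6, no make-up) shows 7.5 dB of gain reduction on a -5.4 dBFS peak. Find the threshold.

Let T be the threshold. Output overshoot = (input overshoot)/R, so -12.9 − T = (-5.4 − T)/6.
6·(-12.9 − T) = -5.4 − T → 5·T = -77.4 − (-5.4) = -72.
T = -72/5 = -14.4 dBFS.

-14.4 dBFS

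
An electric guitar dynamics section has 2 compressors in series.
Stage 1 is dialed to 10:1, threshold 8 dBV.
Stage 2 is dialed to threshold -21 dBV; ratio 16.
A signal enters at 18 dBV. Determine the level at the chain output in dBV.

Stage 1: 18 dBV is 10 dB over 8 dBV; at 10:1 that becomes 1 dB over, giving 9 dBV.
Stage 2: 9 dBV is 30 dB over -21 dBV; at 16:1 that becomes 1.875 dB over, giving -19.125 dBV.

-19.125 dBV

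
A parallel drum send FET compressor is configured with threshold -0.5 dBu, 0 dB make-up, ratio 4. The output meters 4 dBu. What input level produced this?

17.5 dBu

Post-compression overshoot = 4 − (-0.5) = 4.5 dB.
Before 4:1 compression the overshoot was 4.5 × 4 = 18 dB, so input = -0.5 + 18 = 17.5 dBu.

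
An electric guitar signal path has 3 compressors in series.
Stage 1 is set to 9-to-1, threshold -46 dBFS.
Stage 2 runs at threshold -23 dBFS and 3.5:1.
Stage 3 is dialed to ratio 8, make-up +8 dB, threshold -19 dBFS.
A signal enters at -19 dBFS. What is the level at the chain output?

-35 dBFS

Stage 1: -19 dBFS is 27 dB over -46 dBFS; at 9:1 that becomes 3 dB over, giving -43 dBFS.
Stage 2: -43 dBFS is at or below the -23 dBFS threshold — no compression; output -43 dBFS.
Stage 3: -43 dBFS ≤ -19 dBFS, so stage 3 doesn't engage; make-up brings it to -35 dBFS.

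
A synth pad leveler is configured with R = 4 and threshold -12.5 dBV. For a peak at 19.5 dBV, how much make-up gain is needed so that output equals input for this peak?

24 dB

Overshoot 32 dB → 32/4 = 8 dB after compression, so the compressed level is -12.5 + 8 = -4.5 dBV.
Make-up = target − compressed = 19.5 − (-4.5) = 24 dB.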